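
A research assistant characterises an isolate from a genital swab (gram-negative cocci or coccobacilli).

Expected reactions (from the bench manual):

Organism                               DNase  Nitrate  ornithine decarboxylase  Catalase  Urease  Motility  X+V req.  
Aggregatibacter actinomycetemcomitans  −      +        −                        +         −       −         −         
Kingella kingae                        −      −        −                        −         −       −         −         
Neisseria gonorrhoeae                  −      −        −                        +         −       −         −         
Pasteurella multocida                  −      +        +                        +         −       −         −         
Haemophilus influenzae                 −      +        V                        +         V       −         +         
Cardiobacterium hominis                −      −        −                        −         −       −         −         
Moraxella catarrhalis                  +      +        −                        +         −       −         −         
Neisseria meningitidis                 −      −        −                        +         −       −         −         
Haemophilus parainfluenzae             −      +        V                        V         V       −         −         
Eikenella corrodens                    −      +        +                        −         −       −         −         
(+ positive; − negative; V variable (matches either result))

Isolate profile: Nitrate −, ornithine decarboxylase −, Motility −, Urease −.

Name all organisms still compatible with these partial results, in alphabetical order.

Cardiobacterium hominis, Kingella kingae, Neisseria gonorrhoeae, Neisseria meningitidis

Motility −: all 10 remaining candidates are consistent.
Urease −: all 10 remaining candidates are consistent.
ornithine decarboxylase −: excludes Pasteurella multocida, Eikenella corrodens — 8 left.
Nitrate −: excludes Aggregatibacter actinomycetemcomitans, Haemophilus influenzae, Moraxella catarrhalis, Haemophilus parainfluenzae — 4 left.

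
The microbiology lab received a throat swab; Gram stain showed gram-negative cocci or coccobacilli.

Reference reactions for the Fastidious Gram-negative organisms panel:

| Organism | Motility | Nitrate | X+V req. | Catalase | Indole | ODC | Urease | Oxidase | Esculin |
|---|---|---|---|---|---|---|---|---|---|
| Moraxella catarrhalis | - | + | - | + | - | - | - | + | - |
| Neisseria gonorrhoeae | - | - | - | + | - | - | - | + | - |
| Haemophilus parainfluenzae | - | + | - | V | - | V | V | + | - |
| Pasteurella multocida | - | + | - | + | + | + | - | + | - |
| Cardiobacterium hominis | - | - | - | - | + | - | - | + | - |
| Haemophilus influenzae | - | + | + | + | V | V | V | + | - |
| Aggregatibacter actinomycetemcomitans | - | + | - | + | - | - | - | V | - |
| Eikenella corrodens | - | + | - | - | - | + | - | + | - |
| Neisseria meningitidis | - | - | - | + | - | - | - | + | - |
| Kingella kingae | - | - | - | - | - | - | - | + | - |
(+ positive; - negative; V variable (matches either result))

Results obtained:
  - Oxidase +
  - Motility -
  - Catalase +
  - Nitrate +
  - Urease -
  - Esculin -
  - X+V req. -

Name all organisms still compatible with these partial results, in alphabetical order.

Aggregatibacter actinomycetemcomitans, Haemophilus parainfluenzae, Moraxella catarrhalis, Pasteurella multocida

X+V req. -: excludes Haemophilus influenzae — 9 left.
Oxidase +: all 9 remaining candidates are consistent.
Nitrate +: excludes Neisseria gonorrhoeae, Cardiobacterium hominis, Neisseria meningitidis, Kingella kingae — 5 left.
Catalase +: excludes Eikenella corrodens — 4 left.
Motility -: all 4 remaining candidates are consistent.
Esculin -: all 4 remaining candidates are consistent.
Urease -: all 4 remaining candidates are consistent.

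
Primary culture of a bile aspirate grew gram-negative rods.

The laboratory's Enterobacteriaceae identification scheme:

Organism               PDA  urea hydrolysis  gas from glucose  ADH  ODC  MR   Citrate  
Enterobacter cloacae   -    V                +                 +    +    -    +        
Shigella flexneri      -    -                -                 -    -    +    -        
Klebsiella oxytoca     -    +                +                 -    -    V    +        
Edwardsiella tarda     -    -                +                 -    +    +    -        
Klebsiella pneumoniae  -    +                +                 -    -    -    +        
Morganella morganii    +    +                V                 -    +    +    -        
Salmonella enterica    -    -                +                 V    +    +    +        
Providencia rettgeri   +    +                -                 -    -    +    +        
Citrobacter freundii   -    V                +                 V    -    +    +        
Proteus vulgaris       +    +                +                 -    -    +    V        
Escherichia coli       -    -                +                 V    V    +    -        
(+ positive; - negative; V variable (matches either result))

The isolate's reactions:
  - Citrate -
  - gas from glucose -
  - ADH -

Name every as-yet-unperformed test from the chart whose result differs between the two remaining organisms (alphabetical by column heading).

ODC, PDA, urea hydrolysis

gas from glucose -: excludes 8 organisms — 3 left.
ADH -: all 3 remaining candidates are consistent.
Citrate -: excludes Providencia rettgeri — 2 left.
Two candidates remain: Morganella morganii and Shigella flexneri.
  PDA: Morganella morganii +, Shigella flexneri - — discriminates.
  urea hydrolysis: Morganella morganii +, Shigella flexneri - — discriminates.
  ODC: Morganella morganii +, Shigella flexneri - — discriminates.
  MR: + vs + — same for both, does not separate.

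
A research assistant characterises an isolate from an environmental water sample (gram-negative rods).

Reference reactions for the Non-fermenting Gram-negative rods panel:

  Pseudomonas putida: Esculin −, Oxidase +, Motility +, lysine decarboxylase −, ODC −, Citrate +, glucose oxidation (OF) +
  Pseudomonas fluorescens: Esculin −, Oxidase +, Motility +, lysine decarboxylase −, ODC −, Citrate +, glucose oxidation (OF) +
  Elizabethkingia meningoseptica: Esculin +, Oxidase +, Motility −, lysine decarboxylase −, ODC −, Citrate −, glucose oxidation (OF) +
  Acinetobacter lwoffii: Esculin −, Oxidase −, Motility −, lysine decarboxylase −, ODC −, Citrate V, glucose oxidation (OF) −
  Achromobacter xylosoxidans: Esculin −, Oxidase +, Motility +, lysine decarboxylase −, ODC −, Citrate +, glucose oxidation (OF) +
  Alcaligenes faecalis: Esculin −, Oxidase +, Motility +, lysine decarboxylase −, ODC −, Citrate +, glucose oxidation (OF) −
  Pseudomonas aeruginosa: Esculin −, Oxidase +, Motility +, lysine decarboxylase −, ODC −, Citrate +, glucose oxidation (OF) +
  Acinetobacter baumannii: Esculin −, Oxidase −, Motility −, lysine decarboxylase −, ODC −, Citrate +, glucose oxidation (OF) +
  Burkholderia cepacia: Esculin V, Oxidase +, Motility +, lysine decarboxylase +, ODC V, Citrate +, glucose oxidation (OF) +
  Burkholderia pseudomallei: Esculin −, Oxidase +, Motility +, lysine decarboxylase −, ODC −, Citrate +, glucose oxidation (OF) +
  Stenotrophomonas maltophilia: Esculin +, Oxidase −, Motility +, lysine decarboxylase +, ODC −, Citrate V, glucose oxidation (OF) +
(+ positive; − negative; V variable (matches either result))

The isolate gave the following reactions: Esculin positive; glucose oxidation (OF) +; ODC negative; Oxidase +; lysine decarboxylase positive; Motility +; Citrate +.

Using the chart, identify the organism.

Burkholderia cepacia

Oxidase +: excludes Acinetobacter lwoffii, Acinetobacter baumannii, Stenotrophomonas maltophilia — 8 left.
glucose oxidation (OF) +: excludes Alcaligenes faecalis — 7 left.
ODC −: all 7 remaining candidates are consistent.
Motility +: excludes Elizabethkingia meningoseptica — 6 left.
Citrate +: all 6 remaining candidates are consistent.
Esculin +: excludes 5 organisms — 1 left.
lysine decarboxylase +: the one remaining candidate is consistent.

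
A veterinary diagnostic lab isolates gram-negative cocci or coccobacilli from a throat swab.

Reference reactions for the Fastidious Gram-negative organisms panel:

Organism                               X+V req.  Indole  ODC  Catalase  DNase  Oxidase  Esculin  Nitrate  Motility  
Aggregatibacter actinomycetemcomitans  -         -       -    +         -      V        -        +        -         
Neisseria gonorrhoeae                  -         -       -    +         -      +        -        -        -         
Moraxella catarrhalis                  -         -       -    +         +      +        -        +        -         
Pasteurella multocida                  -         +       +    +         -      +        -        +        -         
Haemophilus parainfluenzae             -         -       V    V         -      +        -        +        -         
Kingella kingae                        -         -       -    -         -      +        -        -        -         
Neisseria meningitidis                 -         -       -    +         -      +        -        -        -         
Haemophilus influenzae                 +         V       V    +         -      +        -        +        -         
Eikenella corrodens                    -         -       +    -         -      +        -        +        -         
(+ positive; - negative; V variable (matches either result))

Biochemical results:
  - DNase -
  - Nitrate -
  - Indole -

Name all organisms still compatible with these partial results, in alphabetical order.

Indole -: excludes Pasteurella multocida — 8 left.
DNase -: excludes Moraxella catarrhalis — 7 left.
Nitrate -: excludes Aggregatibacter actinomycetemcomitans, Haemophilus parainfluenzae, Haemophilus influenzae, Eikenella corrodens — 3 left.

Kingella kingae, Neisseria gonorrhoeae, Neisseria meningitidis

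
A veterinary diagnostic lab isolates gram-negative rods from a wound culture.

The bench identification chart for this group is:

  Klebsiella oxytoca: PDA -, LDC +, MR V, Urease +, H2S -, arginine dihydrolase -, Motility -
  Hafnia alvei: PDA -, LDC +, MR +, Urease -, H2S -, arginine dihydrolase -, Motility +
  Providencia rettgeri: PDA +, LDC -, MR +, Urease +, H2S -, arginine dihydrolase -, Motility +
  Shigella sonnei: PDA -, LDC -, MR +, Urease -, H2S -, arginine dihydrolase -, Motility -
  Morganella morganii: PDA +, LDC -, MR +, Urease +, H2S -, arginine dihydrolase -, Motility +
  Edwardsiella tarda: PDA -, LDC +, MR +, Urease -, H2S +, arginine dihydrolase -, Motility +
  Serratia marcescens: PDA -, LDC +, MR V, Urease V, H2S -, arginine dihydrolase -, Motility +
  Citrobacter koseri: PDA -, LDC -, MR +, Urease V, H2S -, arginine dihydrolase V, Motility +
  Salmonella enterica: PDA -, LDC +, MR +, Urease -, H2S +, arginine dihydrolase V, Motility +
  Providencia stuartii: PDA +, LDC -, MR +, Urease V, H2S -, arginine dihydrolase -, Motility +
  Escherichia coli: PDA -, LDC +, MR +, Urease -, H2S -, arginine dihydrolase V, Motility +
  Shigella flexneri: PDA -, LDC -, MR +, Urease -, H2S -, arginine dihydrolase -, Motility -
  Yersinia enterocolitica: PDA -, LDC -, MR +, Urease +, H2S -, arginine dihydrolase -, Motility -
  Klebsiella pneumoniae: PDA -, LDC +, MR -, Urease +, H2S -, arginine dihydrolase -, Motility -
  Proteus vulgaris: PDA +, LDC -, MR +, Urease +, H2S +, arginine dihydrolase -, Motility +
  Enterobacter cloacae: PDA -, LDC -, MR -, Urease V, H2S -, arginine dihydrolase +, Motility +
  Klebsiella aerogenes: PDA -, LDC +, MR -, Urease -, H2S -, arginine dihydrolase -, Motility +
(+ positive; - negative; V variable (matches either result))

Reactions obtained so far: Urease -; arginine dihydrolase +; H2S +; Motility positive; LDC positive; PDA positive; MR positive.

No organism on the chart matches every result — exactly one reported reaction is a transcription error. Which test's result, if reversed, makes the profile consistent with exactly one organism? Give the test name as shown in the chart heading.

PDA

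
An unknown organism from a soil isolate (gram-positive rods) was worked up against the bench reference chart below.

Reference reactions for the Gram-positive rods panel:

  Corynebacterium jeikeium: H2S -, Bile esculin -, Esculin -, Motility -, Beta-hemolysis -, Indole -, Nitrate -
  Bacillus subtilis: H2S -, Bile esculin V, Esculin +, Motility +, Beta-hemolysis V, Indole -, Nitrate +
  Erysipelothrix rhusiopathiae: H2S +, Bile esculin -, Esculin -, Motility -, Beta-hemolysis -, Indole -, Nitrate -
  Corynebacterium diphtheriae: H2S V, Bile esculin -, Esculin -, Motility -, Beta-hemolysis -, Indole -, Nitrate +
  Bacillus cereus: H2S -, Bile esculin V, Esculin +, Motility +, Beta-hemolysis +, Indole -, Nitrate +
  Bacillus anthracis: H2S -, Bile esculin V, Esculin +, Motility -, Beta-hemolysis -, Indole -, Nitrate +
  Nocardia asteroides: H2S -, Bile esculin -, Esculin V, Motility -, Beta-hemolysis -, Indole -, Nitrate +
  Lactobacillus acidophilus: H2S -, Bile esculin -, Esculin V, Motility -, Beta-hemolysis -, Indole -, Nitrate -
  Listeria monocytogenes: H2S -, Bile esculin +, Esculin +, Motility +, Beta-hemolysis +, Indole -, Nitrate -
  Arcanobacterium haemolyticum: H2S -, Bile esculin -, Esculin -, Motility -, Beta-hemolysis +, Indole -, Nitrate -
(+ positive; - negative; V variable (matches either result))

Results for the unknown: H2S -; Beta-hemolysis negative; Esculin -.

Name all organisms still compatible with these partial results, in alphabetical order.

Corynebacterium diphtheriae, Corynebacterium jeikeium, Lactobacillus acidophilus, Nocardia asteroides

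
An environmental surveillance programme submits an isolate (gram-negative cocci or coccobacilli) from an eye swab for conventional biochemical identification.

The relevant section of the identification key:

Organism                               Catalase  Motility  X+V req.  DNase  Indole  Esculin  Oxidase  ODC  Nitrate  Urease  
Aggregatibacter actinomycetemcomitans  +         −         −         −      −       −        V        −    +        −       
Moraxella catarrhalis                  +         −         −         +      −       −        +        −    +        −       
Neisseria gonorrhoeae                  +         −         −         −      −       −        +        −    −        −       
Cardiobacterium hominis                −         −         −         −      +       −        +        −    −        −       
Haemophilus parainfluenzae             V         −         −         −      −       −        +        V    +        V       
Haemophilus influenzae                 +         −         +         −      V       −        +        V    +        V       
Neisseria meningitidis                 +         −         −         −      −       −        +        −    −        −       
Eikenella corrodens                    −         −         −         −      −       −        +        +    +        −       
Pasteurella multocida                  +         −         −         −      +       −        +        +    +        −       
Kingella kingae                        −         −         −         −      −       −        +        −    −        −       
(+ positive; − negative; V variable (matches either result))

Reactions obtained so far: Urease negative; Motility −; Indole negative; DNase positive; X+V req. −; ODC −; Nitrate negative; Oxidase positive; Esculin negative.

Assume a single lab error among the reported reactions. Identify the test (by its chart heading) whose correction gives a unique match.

Nitrate

As reported, no row in the chart matches all 9 reactions.
Reversing Urease → still no organism matches.
Reversing ODC → still no organism matches.
Reversing Nitrate (to +) → unique match: Moraxella catarrhalis.
Reversing Indole → still no organism matches.
Reversing Oxidase → still no organism matches.
Reversing Motility → still no organism matches.
Reversing DNase → 3 organisms match (not unique).
Reversing X+V req. → still no organism matches.
Reversing Esculin → still no organism matches.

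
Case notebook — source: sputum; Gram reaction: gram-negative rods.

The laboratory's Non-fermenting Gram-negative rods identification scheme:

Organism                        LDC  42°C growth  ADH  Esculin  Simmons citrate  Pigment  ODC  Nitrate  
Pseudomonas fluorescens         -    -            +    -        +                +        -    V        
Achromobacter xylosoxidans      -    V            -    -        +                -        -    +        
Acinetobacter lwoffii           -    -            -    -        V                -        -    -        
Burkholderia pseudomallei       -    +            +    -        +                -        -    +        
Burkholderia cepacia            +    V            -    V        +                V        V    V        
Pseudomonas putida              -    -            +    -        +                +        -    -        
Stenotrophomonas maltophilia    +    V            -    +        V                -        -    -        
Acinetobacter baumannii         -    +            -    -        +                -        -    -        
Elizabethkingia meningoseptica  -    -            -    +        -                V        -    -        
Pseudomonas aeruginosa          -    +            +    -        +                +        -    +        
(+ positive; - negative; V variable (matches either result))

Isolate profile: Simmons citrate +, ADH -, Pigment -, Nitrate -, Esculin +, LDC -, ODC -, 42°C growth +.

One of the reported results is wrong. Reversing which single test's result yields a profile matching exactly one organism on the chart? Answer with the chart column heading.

As reported, no row in the chart matches all 8 reactions.
Reversing Nitrate → still no organism matches.
Reversing LDC → 2 organisms match (not unique).
Reversing Esculin (to -) → unique match: Acinetobacter baumannii.
Reversing 42°C growth → still no organism matches.
Reversing ODC → still no organism matches.
Reversing ADH → still no organism matches.
Reversing Simmons citrate → still no organism matches.
Reversing Pigment → still no organism matches.

Esculin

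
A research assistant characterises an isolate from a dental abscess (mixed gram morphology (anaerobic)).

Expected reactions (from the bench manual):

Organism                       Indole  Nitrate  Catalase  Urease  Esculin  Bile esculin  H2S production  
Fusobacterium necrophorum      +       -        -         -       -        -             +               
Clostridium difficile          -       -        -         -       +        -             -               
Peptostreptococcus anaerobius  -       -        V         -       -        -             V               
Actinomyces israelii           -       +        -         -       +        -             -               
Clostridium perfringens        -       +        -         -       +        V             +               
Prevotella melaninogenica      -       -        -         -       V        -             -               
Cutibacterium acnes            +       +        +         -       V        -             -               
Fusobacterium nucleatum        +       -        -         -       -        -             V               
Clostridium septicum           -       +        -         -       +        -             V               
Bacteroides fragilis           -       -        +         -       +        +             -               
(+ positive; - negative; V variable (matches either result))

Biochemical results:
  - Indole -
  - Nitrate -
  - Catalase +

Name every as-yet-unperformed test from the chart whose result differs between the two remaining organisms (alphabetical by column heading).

Bile esculin, Esculin

Nitrate -: excludes Actinomyces israelii, Clostridium perfringens, Cutibacterium acnes, Clostridium septicum — 6 left.
Catalase +: excludes Fusobacterium necrophorum, Clostridium difficile, Prevotella melaninogenica, Fusobacterium nucleatum — 2 left.
Indole -: all 2 remaining candidates are consistent.
Two candidates remain: Bacteroides fragilis and Peptostreptococcus anaerobius.
  Urease: - vs - — same for both, does not separate.
  Esculin: Bacteroides fragilis +, Peptostreptococcus anaerobius - — discriminates.
  Bile esculin: Bacteroides fragilis +, Peptostreptococcus anaerobius - — discriminates.
  H2S production: - vs V — variable for at least one, does not separate.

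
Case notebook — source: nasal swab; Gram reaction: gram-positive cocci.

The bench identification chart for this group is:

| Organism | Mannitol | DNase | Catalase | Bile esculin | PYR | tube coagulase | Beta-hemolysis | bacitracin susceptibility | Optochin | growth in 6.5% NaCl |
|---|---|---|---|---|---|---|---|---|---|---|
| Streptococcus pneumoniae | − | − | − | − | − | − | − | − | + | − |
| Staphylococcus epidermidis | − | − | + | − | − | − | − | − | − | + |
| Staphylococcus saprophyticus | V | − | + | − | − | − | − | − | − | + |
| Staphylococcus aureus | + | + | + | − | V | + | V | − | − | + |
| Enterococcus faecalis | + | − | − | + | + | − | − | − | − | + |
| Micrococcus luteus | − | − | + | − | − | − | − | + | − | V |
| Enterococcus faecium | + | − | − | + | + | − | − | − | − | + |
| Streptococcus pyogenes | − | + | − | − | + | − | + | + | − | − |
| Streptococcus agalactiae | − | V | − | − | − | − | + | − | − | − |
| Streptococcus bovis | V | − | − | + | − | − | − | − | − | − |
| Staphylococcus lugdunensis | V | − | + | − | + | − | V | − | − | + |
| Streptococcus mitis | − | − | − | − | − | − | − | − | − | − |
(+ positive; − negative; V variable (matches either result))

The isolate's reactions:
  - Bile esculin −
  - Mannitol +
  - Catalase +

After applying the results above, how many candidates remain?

3

Catalase +: excludes 7 organisms — 5 left.
Bile esculin −: all 5 remaining candidates are consistent.
Mannitol +: excludes Staphylococcus epidermidis, Micrococcus luteus — 3 left.
Still consistent: Staphylococcus aureus, Staphylococcus lugdunensis, Staphylococcus saprophyticus.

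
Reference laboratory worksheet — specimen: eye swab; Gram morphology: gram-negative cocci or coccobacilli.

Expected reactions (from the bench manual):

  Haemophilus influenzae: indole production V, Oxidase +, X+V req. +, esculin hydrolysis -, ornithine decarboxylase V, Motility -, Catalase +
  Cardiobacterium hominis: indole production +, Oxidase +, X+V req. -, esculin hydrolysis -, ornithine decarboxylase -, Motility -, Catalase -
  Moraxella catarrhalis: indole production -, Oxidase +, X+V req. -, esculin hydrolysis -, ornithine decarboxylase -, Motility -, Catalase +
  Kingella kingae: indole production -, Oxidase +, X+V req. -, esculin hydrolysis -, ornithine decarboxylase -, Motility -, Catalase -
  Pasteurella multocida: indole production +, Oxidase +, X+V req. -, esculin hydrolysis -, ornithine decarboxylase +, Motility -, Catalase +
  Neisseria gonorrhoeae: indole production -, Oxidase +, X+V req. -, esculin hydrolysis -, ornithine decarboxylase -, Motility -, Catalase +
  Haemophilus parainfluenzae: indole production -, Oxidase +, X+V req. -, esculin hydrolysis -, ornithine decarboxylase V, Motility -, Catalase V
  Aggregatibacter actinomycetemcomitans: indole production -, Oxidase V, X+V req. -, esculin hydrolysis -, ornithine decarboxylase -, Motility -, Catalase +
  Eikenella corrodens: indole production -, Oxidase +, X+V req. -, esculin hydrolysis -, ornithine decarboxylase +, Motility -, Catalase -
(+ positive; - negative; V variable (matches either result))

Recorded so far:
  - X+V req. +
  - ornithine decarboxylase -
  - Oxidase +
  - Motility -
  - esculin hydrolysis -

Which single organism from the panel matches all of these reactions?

Haemophilus influenzae

Oxidase +: all 9 remaining candidates are consistent.
esculin hydrolysis -: all 9 remaining candidates are consistent.
ornithine decarboxylase -: excludes Pasteurella multocida, Eikenella corrodens — 7 left.
X+V req. +: excludes 6 organisms — 1 left.
Motility -: the one remaining candidate is consistent.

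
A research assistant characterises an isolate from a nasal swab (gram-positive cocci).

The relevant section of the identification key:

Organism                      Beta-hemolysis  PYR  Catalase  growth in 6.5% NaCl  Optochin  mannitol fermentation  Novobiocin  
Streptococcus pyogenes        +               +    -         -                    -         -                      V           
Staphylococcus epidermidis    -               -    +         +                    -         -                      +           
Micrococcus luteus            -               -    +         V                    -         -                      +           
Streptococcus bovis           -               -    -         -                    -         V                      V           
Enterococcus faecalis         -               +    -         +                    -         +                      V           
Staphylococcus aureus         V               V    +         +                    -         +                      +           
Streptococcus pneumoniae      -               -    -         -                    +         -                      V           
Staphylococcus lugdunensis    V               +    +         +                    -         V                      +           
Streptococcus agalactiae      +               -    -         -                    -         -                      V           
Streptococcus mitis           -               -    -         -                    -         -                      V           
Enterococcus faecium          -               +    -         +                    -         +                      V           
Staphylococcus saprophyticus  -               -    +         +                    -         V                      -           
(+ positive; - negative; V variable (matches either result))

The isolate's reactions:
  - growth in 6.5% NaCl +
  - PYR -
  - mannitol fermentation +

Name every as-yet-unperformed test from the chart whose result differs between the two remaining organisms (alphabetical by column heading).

PYR -: excludes Streptococcus pyogenes, Enterococcus faecalis, Staphylococcus lugdunensis, Enterococcus faecium — 8 left.
growth in 6.5% NaCl +: excludes Streptococcus bovis, Streptococcus pneumoniae, Streptococcus agalactiae, Streptococcus mitis — 4 left.
mannitol fermentation +: excludes Staphylococcus epidermidis, Micrococcus luteus — 2 left.
Two candidates remain: Staphylococcus aureus and Staphylococcus saprophyticus.
  Beta-hemolysis: V vs - — variable for at least one, does not separate.
  Catalase: + vs + — same for both, does not separate.
  Optochin: - vs - — same for both, does not separate.
  Novobiocin: Staphylococcus aureus +, Staphylococcus saprophyticus - — discriminates.

Novobiocin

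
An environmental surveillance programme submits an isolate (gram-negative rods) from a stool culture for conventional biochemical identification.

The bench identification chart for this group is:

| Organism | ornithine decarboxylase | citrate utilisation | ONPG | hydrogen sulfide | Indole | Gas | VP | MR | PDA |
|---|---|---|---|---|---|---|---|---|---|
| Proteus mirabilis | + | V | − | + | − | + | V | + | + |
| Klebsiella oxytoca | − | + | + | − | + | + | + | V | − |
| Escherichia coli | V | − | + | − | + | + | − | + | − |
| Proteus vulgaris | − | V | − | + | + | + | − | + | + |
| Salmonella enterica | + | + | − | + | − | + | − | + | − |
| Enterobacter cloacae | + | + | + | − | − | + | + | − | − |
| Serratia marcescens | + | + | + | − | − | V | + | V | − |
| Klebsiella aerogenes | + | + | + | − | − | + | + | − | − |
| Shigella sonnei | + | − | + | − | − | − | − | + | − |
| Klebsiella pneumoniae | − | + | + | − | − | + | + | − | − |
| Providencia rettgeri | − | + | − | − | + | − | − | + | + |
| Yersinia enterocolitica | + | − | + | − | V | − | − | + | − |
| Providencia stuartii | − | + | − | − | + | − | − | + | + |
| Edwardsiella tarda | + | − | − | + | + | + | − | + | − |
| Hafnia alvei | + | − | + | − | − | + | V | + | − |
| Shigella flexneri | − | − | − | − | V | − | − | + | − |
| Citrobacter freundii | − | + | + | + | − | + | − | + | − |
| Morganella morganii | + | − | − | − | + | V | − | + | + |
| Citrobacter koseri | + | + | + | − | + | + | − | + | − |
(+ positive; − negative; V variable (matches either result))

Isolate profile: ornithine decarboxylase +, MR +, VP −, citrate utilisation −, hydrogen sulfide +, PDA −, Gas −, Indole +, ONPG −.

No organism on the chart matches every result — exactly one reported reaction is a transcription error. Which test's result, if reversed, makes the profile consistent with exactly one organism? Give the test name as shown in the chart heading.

As reported, no row in the chart matches all 9 reactions.
Reversing VP → still no organism matches.
Reversing Indole → still no organism matches.
Reversing PDA → still no organism matches.
Reversing MR → still no organism matches.
Reversing citrate utilisation → still no organism matches.
Reversing ornithine decarboxylase → still no organism matches.
Reversing ONPG → still no organism matches.
Reversing hydrogen sulfide → still no organism matches.
Reversing Gas (to +) → unique match: Edwardsiella tarda.

Gas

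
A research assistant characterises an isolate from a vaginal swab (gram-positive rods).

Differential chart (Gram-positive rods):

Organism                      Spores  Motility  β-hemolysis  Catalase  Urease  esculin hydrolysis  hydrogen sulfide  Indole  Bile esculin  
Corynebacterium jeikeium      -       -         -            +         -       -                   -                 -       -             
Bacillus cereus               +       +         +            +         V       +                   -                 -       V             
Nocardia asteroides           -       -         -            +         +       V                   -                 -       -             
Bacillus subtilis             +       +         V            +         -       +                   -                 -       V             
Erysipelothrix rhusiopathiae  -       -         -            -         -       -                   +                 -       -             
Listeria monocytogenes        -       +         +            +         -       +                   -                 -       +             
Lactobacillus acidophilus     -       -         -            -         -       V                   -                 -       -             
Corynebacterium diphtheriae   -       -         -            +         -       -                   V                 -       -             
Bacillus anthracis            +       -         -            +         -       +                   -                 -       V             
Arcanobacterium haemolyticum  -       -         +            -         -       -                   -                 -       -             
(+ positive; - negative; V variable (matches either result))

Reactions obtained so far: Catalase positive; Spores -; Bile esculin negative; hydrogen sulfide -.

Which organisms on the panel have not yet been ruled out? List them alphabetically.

Corynebacterium diphtheriae, Corynebacterium jeikeium, Nocardia asteroides

hydrogen sulfide -: excludes Erysipelothrix rhusiopathiae — 9 left.
Catalase +: excludes Lactobacillus acidophilus, Arcanobacterium haemolyticum — 7 left.
Bile esculin -: excludes Listeria monocytogenes — 6 left.
Spores -: excludes Bacillus cereus, Bacillus subtilis, Bacillus anthracis — 3 left.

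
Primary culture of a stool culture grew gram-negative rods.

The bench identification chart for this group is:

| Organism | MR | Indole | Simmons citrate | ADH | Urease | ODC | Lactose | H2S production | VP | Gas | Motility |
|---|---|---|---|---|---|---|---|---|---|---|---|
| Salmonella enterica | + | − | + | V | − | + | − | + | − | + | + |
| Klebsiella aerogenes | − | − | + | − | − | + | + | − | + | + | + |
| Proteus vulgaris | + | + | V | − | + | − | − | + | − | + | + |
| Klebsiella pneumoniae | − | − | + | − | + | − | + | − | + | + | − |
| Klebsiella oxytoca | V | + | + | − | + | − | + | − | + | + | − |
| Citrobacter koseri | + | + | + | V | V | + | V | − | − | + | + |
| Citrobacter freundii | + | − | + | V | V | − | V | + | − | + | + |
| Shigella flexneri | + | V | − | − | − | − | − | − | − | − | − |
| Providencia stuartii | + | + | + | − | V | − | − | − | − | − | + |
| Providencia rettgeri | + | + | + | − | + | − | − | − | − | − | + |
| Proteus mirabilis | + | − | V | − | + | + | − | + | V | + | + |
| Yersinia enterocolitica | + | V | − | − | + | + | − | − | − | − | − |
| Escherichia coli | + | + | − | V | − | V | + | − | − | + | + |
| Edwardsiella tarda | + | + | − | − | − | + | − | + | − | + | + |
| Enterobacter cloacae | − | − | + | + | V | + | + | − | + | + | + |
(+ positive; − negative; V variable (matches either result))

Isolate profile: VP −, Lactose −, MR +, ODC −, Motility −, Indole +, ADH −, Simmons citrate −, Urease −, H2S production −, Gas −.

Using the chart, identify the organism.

Shigella flexneri

VP −: excludes Klebsiella aerogenes, Klebsiella pneumoniae, Klebsiella oxytoca, Enterobacter cloacae — 11 left.
Urease −: excludes Proteus vulgaris, Providencia rettgeri, Proteus mirabilis, Yersinia enterocolitica — 7 left.
Simmons citrate −: excludes Salmonella enterica, Citrobacter koseri, Citrobacter freundii, Providencia stuartii — 3 left.
H2S production −: excludes Edwardsiella tarda — 2 left.
Indole +: all 2 remaining candidates are consistent.
ADH −: all 2 remaining candidates are consistent.
Gas −: excludes Escherichia coli — 1 left.
Lactose −: the one remaining candidate is consistent.
MR +: the one remaining candidate is consistent.
ODC −: the one remaining candidate is consistent.
Motility −: the one remaining candidate is consistent.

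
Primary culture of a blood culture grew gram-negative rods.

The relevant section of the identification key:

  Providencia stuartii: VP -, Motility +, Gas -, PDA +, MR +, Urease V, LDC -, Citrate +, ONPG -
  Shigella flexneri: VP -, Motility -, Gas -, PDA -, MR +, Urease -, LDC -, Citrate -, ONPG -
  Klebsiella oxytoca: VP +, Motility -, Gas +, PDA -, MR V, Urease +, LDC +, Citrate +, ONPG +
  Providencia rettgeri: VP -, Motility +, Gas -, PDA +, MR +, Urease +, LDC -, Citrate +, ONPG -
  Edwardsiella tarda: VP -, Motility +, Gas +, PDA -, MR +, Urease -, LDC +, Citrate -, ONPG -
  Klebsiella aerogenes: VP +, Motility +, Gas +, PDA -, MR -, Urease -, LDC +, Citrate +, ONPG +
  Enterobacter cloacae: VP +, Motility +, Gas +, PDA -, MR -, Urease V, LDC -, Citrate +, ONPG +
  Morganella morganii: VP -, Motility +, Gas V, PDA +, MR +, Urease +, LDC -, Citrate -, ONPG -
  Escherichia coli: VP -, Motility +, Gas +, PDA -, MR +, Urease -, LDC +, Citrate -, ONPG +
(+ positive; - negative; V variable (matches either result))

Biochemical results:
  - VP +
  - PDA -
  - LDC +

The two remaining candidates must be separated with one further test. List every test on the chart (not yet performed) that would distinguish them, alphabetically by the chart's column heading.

VP +: excludes 6 organisms — 3 left.
PDA -: all 3 remaining candidates are consistent.
LDC +: excludes Enterobacter cloacae — 2 left.
Two candidates remain: Klebsiella aerogenes and Klebsiella oxytoca.
  Motility: Klebsiella aerogenes +, Klebsiella oxytoca - — discriminates.
  Gas: + vs + — same for both, does not separate.
  MR: - vs V — variable for at least one, does not separate.
  Urease: Klebsiella aerogenes -, Klebsiella oxytoca + — discriminates.
  Citrate: + vs + — same for both, does not separate.
  ONPG: + vs + — same for both, does not separate.

Motility, Urease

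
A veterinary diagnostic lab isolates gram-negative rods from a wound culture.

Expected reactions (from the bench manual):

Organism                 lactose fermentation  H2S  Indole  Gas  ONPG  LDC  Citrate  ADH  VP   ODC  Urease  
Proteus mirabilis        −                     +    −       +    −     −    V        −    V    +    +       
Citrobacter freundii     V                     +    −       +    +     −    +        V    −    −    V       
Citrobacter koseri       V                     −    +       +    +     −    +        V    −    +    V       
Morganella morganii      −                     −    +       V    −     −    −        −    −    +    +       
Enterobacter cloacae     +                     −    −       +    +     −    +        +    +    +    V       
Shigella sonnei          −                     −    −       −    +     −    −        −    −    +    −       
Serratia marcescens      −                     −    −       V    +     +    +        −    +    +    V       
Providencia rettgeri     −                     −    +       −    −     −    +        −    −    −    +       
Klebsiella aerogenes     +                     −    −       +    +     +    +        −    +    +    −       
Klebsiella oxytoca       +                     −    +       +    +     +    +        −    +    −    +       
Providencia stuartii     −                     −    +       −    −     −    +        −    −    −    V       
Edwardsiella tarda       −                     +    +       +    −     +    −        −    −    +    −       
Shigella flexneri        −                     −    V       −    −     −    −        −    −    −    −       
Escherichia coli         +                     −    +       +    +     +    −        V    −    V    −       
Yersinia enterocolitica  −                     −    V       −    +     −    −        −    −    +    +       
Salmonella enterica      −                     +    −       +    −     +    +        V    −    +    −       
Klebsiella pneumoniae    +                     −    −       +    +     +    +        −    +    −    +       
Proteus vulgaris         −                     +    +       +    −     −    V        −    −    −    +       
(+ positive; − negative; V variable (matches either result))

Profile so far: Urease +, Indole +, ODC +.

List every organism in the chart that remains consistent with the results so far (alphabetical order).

Citrobacter koseri, Morganella morganii, Yersinia enterocolitica

Indole +: excludes 8 organisms — 10 left.
ODC +: excludes 5 organisms — 5 left.
Urease +: excludes Edwardsiella tarda, Escherichia coli — 3 left.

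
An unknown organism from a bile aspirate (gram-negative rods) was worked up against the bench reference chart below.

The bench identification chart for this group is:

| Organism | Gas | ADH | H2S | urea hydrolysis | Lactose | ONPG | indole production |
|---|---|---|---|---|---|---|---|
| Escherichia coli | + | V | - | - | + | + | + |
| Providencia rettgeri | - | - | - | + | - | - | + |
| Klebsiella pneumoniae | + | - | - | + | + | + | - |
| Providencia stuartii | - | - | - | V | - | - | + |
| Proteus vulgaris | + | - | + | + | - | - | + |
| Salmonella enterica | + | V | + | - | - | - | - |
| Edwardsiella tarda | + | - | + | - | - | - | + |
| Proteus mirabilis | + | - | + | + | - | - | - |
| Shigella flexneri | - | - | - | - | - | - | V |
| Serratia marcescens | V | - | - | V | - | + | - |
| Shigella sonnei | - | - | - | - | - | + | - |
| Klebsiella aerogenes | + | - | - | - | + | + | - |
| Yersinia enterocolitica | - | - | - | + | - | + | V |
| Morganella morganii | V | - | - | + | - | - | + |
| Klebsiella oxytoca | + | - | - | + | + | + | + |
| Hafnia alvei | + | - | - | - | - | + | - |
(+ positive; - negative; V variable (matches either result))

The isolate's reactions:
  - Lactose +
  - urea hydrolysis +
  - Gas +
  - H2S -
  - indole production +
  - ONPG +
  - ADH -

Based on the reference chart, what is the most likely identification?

Klebsiella oxytoca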